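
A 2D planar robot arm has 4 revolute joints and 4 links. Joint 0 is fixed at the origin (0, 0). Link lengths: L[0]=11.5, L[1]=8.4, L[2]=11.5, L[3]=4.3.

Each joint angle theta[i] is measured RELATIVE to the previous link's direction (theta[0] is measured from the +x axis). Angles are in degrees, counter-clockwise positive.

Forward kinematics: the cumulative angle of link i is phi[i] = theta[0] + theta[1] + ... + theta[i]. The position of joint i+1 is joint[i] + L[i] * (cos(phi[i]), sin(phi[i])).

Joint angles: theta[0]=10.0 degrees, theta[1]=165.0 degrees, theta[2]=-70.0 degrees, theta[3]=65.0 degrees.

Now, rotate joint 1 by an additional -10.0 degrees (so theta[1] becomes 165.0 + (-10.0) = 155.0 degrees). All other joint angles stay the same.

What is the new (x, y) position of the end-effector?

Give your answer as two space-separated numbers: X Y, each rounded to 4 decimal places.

Answer: -1.8315 17.0980

Derivation:
joint[0] = (0.0000, 0.0000)  (base)
link 0: phi[0] = 10 = 10 deg
  cos(10 deg) = 0.9848, sin(10 deg) = 0.1736
  joint[1] = (0.0000, 0.0000) + 11.5 * (0.9848, 0.1736) = (0.0000 + 11.3253, 0.0000 + 1.9970) = (11.3253, 1.9970)
link 1: phi[1] = 10 + 155 = 165 deg
  cos(165 deg) = -0.9659, sin(165 deg) = 0.2588
  joint[2] = (11.3253, 1.9970) + 8.4 * (-0.9659, 0.2588) = (11.3253 + -8.1138, 1.9970 + 2.1741) = (3.2115, 4.1710)
link 2: phi[2] = 10 + 155 + -70 = 95 deg
  cos(95 deg) = -0.0872, sin(95 deg) = 0.9962
  joint[3] = (3.2115, 4.1710) + 11.5 * (-0.0872, 0.9962) = (3.2115 + -1.0023, 4.1710 + 11.4562) = (2.2092, 15.6273)
link 3: phi[3] = 10 + 155 + -70 + 65 = 160 deg
  cos(160 deg) = -0.9397, sin(160 deg) = 0.3420
  joint[4] = (2.2092, 15.6273) + 4.3 * (-0.9397, 0.3420) = (2.2092 + -4.0407, 15.6273 + 1.4707) = (-1.8315, 17.0980)
End effector: (-1.8315, 17.0980)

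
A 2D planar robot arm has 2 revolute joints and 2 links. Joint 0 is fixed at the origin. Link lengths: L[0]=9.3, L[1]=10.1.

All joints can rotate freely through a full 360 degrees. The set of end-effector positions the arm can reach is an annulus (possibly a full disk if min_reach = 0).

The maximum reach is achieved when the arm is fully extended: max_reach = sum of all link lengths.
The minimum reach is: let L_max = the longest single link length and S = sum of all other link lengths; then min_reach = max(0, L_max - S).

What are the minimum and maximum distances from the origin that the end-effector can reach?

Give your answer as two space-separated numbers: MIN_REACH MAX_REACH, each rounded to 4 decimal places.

Link lengths: [9.3, 10.1]
max_reach = 9.3 + 10.1 = 19.4
L_max = max([9.3, 10.1]) = 10.1
S (sum of others) = 19.4 - 10.1 = 9.3
min_reach = max(0, 10.1 - 9.3) = max(0, 0.8) = 0.8

Answer: 0.8000 19.4000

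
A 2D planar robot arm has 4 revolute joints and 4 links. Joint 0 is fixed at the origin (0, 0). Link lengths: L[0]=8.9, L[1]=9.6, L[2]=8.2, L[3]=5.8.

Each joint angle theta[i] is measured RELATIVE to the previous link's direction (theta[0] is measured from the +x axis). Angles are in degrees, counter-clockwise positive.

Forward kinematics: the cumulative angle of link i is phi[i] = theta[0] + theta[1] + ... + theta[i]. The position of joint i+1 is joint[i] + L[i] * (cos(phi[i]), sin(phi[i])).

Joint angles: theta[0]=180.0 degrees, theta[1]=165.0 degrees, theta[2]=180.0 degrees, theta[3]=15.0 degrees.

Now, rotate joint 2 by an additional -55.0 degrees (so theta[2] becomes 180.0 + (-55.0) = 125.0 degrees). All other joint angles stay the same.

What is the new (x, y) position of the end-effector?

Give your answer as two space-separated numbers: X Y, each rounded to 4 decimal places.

Answer: -5.7584 9.9719

Derivation:
joint[0] = (0.0000, 0.0000)  (base)
link 0: phi[0] = 180 = 180 deg
  cos(180 deg) = -1.0000, sin(180 deg) = 0.0000
  joint[1] = (0.0000, 0.0000) + 8.9 * (-1.0000, 0.0000) = (0.0000 + -8.9000, 0.0000 + 0.0000) = (-8.9000, 0.0000)
link 1: phi[1] = 180 + 165 = 345 deg
  cos(345 deg) = 0.9659, sin(345 deg) = -0.2588
  joint[2] = (-8.9000, 0.0000) + 9.6 * (0.9659, -0.2588) = (-8.9000 + 9.2729, 0.0000 + -2.4847) = (0.3729, -2.4847)
link 2: phi[2] = 180 + 165 + 125 = 470 deg
  cos(470 deg) = -0.3420, sin(470 deg) = 0.9397
  joint[3] = (0.3729, -2.4847) + 8.2 * (-0.3420, 0.9397) = (0.3729 + -2.8046, -2.4847 + 7.7055) = (-2.4317, 5.2208)
link 3: phi[3] = 180 + 165 + 125 + 15 = 485 deg
  cos(485 deg) = -0.5736, sin(485 deg) = 0.8192
  joint[4] = (-2.4317, 5.2208) + 5.8 * (-0.5736, 0.8192) = (-2.4317 + -3.3267, 5.2208 + 4.7511) = (-5.7584, 9.9719)
End effector: (-5.7584, 9.9719)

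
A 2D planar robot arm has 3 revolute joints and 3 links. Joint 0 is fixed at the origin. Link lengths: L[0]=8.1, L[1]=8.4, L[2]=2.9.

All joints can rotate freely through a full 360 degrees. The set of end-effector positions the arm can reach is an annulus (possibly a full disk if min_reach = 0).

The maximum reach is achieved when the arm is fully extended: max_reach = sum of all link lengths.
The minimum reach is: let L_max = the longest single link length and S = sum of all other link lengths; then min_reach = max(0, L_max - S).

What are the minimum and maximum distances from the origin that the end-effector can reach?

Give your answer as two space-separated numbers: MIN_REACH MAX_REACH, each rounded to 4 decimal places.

Link lengths: [8.1, 8.4, 2.9]
max_reach = 8.1 + 8.4 + 2.9 = 19.4
L_max = max([8.1, 8.4, 2.9]) = 8.4
S (sum of others) = 19.4 - 8.4 = 11
min_reach = max(0, 8.4 - 11) = max(0, -2.6) = 0

Answer: 0.0000 19.4000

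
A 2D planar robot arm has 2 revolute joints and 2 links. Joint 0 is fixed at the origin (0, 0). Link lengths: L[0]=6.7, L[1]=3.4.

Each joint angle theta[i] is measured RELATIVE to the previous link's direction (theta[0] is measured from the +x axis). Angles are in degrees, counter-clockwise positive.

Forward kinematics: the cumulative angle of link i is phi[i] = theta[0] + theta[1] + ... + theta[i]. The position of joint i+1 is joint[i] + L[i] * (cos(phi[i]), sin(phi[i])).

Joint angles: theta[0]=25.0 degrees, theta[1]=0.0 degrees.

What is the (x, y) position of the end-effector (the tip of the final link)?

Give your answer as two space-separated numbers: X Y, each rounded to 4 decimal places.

joint[0] = (0.0000, 0.0000)  (base)
link 0: phi[0] = 25 = 25 deg
  cos(25 deg) = 0.9063, sin(25 deg) = 0.4226
  joint[1] = (0.0000, 0.0000) + 6.7 * (0.9063, 0.4226) = (0.0000 + 6.0723, 0.0000 + 2.8315) = (6.0723, 2.8315)
link 1: phi[1] = 25 + 0 = 25 deg
  cos(25 deg) = 0.9063, sin(25 deg) = 0.4226
  joint[2] = (6.0723, 2.8315) + 3.4 * (0.9063, 0.4226) = (6.0723 + 3.0814, 2.8315 + 1.4369) = (9.1537, 4.2684)
End effector: (9.1537, 4.2684)

Answer: 9.1537 4.2684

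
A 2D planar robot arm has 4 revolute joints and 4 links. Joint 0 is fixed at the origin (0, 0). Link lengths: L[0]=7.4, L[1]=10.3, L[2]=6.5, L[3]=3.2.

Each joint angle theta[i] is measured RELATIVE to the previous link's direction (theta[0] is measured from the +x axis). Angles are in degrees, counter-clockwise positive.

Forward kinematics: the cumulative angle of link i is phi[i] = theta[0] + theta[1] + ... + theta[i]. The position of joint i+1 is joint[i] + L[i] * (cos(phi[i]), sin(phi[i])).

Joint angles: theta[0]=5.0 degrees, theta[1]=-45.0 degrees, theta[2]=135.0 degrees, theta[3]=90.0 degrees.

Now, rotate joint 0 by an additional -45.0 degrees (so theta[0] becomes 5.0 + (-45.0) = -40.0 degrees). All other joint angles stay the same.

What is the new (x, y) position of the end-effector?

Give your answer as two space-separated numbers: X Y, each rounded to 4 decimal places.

joint[0] = (0.0000, 0.0000)  (base)
link 0: phi[0] = -40 = -40 deg
  cos(-40 deg) = 0.7660, sin(-40 deg) = -0.6428
  joint[1] = (0.0000, 0.0000) + 7.4 * (0.7660, -0.6428) = (0.0000 + 5.6687, 0.0000 + -4.7566) = (5.6687, -4.7566)
link 1: phi[1] = -40 + -45 = -85 deg
  cos(-85 deg) = 0.0872, sin(-85 deg) = -0.9962
  joint[2] = (5.6687, -4.7566) + 10.3 * (0.0872, -0.9962) = (5.6687 + 0.8977, -4.7566 + -10.2608) = (6.5664, -15.0174)
link 2: phi[2] = -40 + -45 + 135 = 50 deg
  cos(50 deg) = 0.6428, sin(50 deg) = 0.7660
  joint[3] = (6.5664, -15.0174) + 6.5 * (0.6428, 0.7660) = (6.5664 + 4.1781, -15.0174 + 4.9793) = (10.7446, -10.0381)
link 3: phi[3] = -40 + -45 + 135 + 90 = 140 deg
  cos(140 deg) = -0.7660, sin(140 deg) = 0.6428
  joint[4] = (10.7446, -10.0381) + 3.2 * (-0.7660, 0.6428) = (10.7446 + -2.4513, -10.0381 + 2.0569) = (8.2932, -7.9812)
End effector: (8.2932, -7.9812)

Answer: 8.2932 -7.9812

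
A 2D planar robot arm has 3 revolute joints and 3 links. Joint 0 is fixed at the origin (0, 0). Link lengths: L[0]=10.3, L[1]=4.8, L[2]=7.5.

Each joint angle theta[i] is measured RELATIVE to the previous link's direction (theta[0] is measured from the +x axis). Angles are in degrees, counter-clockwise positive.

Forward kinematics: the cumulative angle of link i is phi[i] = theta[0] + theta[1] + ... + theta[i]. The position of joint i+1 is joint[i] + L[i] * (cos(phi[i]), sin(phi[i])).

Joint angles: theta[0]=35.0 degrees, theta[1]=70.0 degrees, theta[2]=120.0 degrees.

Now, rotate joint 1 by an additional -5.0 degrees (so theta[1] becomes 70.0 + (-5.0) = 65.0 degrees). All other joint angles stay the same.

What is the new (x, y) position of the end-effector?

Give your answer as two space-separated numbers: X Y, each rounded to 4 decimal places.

Answer: 1.8584 5.8140

Derivation:
joint[0] = (0.0000, 0.0000)  (base)
link 0: phi[0] = 35 = 35 deg
  cos(35 deg) = 0.8192, sin(35 deg) = 0.5736
  joint[1] = (0.0000, 0.0000) + 10.3 * (0.8192, 0.5736) = (0.0000 + 8.4373, 0.0000 + 5.9078) = (8.4373, 5.9078)
link 1: phi[1] = 35 + 65 = 100 deg
  cos(100 deg) = -0.1736, sin(100 deg) = 0.9848
  joint[2] = (8.4373, 5.9078) + 4.8 * (-0.1736, 0.9848) = (8.4373 + -0.8335, 5.9078 + 4.7271) = (7.6038, 10.6349)
link 2: phi[2] = 35 + 65 + 120 = 220 deg
  cos(220 deg) = -0.7660, sin(220 deg) = -0.6428
  joint[3] = (7.6038, 10.6349) + 7.5 * (-0.7660, -0.6428) = (7.6038 + -5.7453, 10.6349 + -4.8209) = (1.8584, 5.8140)
End effector: (1.8584, 5.8140)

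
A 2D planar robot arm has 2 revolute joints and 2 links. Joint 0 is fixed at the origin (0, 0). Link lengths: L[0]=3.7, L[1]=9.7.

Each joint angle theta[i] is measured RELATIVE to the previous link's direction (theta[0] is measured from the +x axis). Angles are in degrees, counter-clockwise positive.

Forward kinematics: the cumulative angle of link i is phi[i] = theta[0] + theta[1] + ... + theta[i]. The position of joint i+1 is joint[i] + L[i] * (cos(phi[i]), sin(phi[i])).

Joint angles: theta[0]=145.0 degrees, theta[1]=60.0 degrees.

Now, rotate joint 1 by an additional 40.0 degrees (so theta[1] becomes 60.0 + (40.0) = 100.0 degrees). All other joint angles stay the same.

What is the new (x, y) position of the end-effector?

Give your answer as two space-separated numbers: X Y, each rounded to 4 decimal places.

joint[0] = (0.0000, 0.0000)  (base)
link 0: phi[0] = 145 = 145 deg
  cos(145 deg) = -0.8192, sin(145 deg) = 0.5736
  joint[1] = (0.0000, 0.0000) + 3.7 * (-0.8192, 0.5736) = (0.0000 + -3.0309, 0.0000 + 2.1222) = (-3.0309, 2.1222)
link 1: phi[1] = 145 + 100 = 245 deg
  cos(245 deg) = -0.4226, sin(245 deg) = -0.9063
  joint[2] = (-3.0309, 2.1222) + 9.7 * (-0.4226, -0.9063) = (-3.0309 + -4.0994, 2.1222 + -8.7912) = (-7.1303, -6.6690)
End effector: (-7.1303, -6.6690)

Answer: -7.1303 -6.6690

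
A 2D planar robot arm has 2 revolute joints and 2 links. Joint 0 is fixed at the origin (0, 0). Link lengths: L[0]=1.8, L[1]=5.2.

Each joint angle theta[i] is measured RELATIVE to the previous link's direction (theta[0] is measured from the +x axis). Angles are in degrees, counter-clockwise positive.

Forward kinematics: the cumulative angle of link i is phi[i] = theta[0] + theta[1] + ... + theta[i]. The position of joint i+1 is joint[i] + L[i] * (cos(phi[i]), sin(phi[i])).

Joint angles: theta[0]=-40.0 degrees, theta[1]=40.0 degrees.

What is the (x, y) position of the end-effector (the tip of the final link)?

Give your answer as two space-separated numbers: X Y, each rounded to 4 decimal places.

Answer: 6.5789 -1.1570

Derivation:
joint[0] = (0.0000, 0.0000)  (base)
link 0: phi[0] = -40 = -40 deg
  cos(-40 deg) = 0.7660, sin(-40 deg) = -0.6428
  joint[1] = (0.0000, 0.0000) + 1.8 * (0.7660, -0.6428) = (0.0000 + 1.3789, 0.0000 + -1.1570) = (1.3789, -1.1570)
link 1: phi[1] = -40 + 40 = 0 deg
  cos(0 deg) = 1.0000, sin(0 deg) = 0.0000
  joint[2] = (1.3789, -1.1570) + 5.2 * (1.0000, 0.0000) = (1.3789 + 5.2000, -1.1570 + 0.0000) = (6.5789, -1.1570)
End effector: (6.5789, -1.1570)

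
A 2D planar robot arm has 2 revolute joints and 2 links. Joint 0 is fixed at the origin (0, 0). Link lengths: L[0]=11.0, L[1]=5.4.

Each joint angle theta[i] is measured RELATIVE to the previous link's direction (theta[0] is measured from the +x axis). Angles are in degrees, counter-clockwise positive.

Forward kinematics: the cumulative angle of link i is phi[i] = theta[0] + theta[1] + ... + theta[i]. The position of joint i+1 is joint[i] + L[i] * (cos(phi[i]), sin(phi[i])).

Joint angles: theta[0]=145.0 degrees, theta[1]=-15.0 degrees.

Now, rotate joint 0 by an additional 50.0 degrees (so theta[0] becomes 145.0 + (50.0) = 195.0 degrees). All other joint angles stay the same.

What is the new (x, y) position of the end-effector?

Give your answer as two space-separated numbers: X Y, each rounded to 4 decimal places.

joint[0] = (0.0000, 0.0000)  (base)
link 0: phi[0] = 195 = 195 deg
  cos(195 deg) = -0.9659, sin(195 deg) = -0.2588
  joint[1] = (0.0000, 0.0000) + 11 * (-0.9659, -0.2588) = (0.0000 + -10.6252, 0.0000 + -2.8470) = (-10.6252, -2.8470)
link 1: phi[1] = 195 + -15 = 180 deg
  cos(180 deg) = -1.0000, sin(180 deg) = 0.0000
  joint[2] = (-10.6252, -2.8470) + 5.4 * (-1.0000, 0.0000) = (-10.6252 + -5.4000, -2.8470 + 0.0000) = (-16.0252, -2.8470)
End effector: (-16.0252, -2.8470)

Answer: -16.0252 -2.8470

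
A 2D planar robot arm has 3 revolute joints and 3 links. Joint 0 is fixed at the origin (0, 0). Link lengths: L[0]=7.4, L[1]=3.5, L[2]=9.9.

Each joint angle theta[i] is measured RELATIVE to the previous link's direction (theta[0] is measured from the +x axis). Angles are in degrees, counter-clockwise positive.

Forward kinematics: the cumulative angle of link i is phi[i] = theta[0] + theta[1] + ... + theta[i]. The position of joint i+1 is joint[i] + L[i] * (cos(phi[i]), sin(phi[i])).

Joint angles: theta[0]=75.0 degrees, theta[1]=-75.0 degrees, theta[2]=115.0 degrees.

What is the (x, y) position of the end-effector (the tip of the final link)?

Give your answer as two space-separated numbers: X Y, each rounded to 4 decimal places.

Answer: 1.2313 16.1203

Derivation:
joint[0] = (0.0000, 0.0000)  (base)
link 0: phi[0] = 75 = 75 deg
  cos(75 deg) = 0.2588, sin(75 deg) = 0.9659
  joint[1] = (0.0000, 0.0000) + 7.4 * (0.2588, 0.9659) = (0.0000 + 1.9153, 0.0000 + 7.1479) = (1.9153, 7.1479)
link 1: phi[1] = 75 + -75 = 0 deg
  cos(0 deg) = 1.0000, sin(0 deg) = 0.0000
  joint[2] = (1.9153, 7.1479) + 3.5 * (1.0000, 0.0000) = (1.9153 + 3.5000, 7.1479 + 0.0000) = (5.4153, 7.1479)
link 2: phi[2] = 75 + -75 + 115 = 115 deg
  cos(115 deg) = -0.4226, sin(115 deg) = 0.9063
  joint[3] = (5.4153, 7.1479) + 9.9 * (-0.4226, 0.9063) = (5.4153 + -4.1839, 7.1479 + 8.9724) = (1.2313, 16.1203)
End effector: (1.2313, 16.1203)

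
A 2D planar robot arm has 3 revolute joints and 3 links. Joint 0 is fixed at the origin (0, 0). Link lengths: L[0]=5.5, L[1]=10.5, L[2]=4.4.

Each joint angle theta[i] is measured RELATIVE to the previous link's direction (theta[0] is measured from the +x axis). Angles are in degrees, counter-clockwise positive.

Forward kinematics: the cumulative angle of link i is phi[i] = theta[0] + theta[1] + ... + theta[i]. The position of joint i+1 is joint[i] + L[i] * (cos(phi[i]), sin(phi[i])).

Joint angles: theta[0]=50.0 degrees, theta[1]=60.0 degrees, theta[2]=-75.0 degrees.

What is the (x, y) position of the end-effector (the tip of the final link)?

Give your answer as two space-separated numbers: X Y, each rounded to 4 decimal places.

joint[0] = (0.0000, 0.0000)  (base)
link 0: phi[0] = 50 = 50 deg
  cos(50 deg) = 0.6428, sin(50 deg) = 0.7660
  joint[1] = (0.0000, 0.0000) + 5.5 * (0.6428, 0.7660) = (0.0000 + 3.5353, 0.0000 + 4.2132) = (3.5353, 4.2132)
link 1: phi[1] = 50 + 60 = 110 deg
  cos(110 deg) = -0.3420, sin(110 deg) = 0.9397
  joint[2] = (3.5353, 4.2132) + 10.5 * (-0.3420, 0.9397) = (3.5353 + -3.5912, 4.2132 + 9.8668) = (-0.0559, 14.0800)
link 2: phi[2] = 50 + 60 + -75 = 35 deg
  cos(35 deg) = 0.8192, sin(35 deg) = 0.5736
  joint[3] = (-0.0559, 14.0800) + 4.4 * (0.8192, 0.5736) = (-0.0559 + 3.6043, 14.0800 + 2.5237) = (3.5484, 16.6038)
End effector: (3.5484, 16.6038)

Answer: 3.5484 16.6038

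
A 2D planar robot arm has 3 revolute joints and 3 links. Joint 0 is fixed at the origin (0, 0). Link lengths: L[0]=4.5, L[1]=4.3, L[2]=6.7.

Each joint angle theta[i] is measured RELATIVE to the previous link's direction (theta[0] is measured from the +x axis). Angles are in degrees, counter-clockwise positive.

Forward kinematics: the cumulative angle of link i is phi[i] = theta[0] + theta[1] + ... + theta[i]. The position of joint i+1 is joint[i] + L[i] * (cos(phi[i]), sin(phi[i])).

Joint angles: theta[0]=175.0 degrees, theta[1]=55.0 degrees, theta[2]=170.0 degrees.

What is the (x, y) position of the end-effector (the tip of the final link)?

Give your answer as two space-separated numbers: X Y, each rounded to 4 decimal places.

joint[0] = (0.0000, 0.0000)  (base)
link 0: phi[0] = 175 = 175 deg
  cos(175 deg) = -0.9962, sin(175 deg) = 0.0872
  joint[1] = (0.0000, 0.0000) + 4.5 * (-0.9962, 0.0872) = (0.0000 + -4.4829, 0.0000 + 0.3922) = (-4.4829, 0.3922)
link 1: phi[1] = 175 + 55 = 230 deg
  cos(230 deg) = -0.6428, sin(230 deg) = -0.7660
  joint[2] = (-4.4829, 0.3922) + 4.3 * (-0.6428, -0.7660) = (-4.4829 + -2.7640, 0.3922 + -3.2940) = (-7.2469, -2.9018)
link 2: phi[2] = 175 + 55 + 170 = 400 deg
  cos(400 deg) = 0.7660, sin(400 deg) = 0.6428
  joint[3] = (-7.2469, -2.9018) + 6.7 * (0.7660, 0.6428) = (-7.2469 + 5.1325, -2.9018 + 4.3067) = (-2.1144, 1.4049)
End effector: (-2.1144, 1.4049)

Answer: -2.1144 1.4049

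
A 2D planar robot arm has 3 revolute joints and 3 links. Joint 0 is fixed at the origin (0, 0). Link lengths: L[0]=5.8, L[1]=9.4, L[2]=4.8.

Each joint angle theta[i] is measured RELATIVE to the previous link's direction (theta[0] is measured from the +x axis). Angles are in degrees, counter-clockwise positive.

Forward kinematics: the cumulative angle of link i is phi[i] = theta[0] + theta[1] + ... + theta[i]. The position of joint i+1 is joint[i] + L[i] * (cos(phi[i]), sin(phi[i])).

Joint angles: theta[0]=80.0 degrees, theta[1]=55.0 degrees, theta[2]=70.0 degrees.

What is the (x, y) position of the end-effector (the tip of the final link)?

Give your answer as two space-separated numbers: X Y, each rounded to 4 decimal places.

joint[0] = (0.0000, 0.0000)  (base)
link 0: phi[0] = 80 = 80 deg
  cos(80 deg) = 0.1736, sin(80 deg) = 0.9848
  joint[1] = (0.0000, 0.0000) + 5.8 * (0.1736, 0.9848) = (0.0000 + 1.0072, 0.0000 + 5.7119) = (1.0072, 5.7119)
link 1: phi[1] = 80 + 55 = 135 deg
  cos(135 deg) = -0.7071, sin(135 deg) = 0.7071
  joint[2] = (1.0072, 5.7119) + 9.4 * (-0.7071, 0.7071) = (1.0072 + -6.6468, 5.7119 + 6.6468) = (-5.6396, 12.3587)
link 2: phi[2] = 80 + 55 + 70 = 205 deg
  cos(205 deg) = -0.9063, sin(205 deg) = -0.4226
  joint[3] = (-5.6396, 12.3587) + 4.8 * (-0.9063, -0.4226) = (-5.6396 + -4.3503, 12.3587 + -2.0286) = (-9.9899, 10.3301)
End effector: (-9.9899, 10.3301)

Answer: -9.9899 10.3301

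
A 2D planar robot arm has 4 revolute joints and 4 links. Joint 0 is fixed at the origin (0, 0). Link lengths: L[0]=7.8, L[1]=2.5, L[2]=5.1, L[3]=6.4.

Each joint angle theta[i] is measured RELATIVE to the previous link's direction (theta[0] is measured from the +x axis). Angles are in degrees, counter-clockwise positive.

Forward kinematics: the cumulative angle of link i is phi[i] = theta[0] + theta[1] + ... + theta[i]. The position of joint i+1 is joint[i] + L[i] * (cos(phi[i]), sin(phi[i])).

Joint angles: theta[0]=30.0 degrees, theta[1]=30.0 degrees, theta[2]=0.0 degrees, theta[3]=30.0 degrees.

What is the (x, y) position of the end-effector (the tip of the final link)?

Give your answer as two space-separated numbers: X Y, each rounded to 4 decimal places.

joint[0] = (0.0000, 0.0000)  (base)
link 0: phi[0] = 30 = 30 deg
  cos(30 deg) = 0.8660, sin(30 deg) = 0.5000
  joint[1] = (0.0000, 0.0000) + 7.8 * (0.8660, 0.5000) = (0.0000 + 6.7550, 0.0000 + 3.9000) = (6.7550, 3.9000)
link 1: phi[1] = 30 + 30 = 60 deg
  cos(60 deg) = 0.5000, sin(60 deg) = 0.8660
  joint[2] = (6.7550, 3.9000) + 2.5 * (0.5000, 0.8660) = (6.7550 + 1.2500, 3.9000 + 2.1651) = (8.0050, 6.0651)
link 2: phi[2] = 30 + 30 + 0 = 60 deg
  cos(60 deg) = 0.5000, sin(60 deg) = 0.8660
  joint[3] = (8.0050, 6.0651) + 5.1 * (0.5000, 0.8660) = (8.0050 + 2.5500, 6.0651 + 4.4167) = (10.5550, 10.4818)
link 3: phi[3] = 30 + 30 + 0 + 30 = 90 deg
  cos(90 deg) = 0.0000, sin(90 deg) = 1.0000
  joint[4] = (10.5550, 10.4818) + 6.4 * (0.0000, 1.0000) = (10.5550 + 0.0000, 10.4818 + 6.4000) = (10.5550, 16.8818)
End effector: (10.5550, 16.8818)

Answer: 10.5550 16.8818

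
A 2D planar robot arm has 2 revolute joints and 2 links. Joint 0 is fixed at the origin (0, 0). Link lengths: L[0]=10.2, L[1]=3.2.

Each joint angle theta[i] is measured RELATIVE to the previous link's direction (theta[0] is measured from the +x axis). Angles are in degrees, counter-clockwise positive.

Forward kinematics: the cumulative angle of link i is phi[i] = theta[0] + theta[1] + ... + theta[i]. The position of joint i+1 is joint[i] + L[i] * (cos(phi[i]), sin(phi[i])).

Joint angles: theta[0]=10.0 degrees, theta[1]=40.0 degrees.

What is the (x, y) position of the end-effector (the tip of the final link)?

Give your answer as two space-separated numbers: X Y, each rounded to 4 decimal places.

joint[0] = (0.0000, 0.0000)  (base)
link 0: phi[0] = 10 = 10 deg
  cos(10 deg) = 0.9848, sin(10 deg) = 0.1736
  joint[1] = (0.0000, 0.0000) + 10.2 * (0.9848, 0.1736) = (0.0000 + 10.0450, 0.0000 + 1.7712) = (10.0450, 1.7712)
link 1: phi[1] = 10 + 40 = 50 deg
  cos(50 deg) = 0.6428, sin(50 deg) = 0.7660
  joint[2] = (10.0450, 1.7712) + 3.2 * (0.6428, 0.7660) = (10.0450 + 2.0569, 1.7712 + 2.4513) = (12.1020, 4.2226)
End effector: (12.1020, 4.2226)

Answer: 12.1020 4.2226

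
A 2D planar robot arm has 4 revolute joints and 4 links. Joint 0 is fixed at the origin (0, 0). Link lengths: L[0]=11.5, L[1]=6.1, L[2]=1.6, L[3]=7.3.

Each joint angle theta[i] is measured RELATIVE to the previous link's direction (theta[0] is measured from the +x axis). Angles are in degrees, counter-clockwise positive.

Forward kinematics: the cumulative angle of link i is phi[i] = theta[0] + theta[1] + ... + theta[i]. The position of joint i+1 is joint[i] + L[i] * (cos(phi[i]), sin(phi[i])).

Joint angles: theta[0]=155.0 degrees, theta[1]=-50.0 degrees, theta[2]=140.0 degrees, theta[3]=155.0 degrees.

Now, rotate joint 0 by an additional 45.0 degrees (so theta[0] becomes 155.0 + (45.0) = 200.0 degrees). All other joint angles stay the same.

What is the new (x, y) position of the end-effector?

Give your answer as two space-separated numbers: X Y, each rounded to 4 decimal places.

Answer: -14.9058 4.8855

Derivation:
joint[0] = (0.0000, 0.0000)  (base)
link 0: phi[0] = 200 = 200 deg
  cos(200 deg) = -0.9397, sin(200 deg) = -0.3420
  joint[1] = (0.0000, 0.0000) + 11.5 * (-0.9397, -0.3420) = (0.0000 + -10.8065, 0.0000 + -3.9332) = (-10.8065, -3.9332)
link 1: phi[1] = 200 + -50 = 150 deg
  cos(150 deg) = -0.8660, sin(150 deg) = 0.5000
  joint[2] = (-10.8065, -3.9332) + 6.1 * (-0.8660, 0.5000) = (-10.8065 + -5.2828, -3.9332 + 3.0500) = (-16.0892, -0.8832)
link 2: phi[2] = 200 + -50 + 140 = 290 deg
  cos(290 deg) = 0.3420, sin(290 deg) = -0.9397
  joint[3] = (-16.0892, -0.8832) + 1.6 * (0.3420, -0.9397) = (-16.0892 + 0.5472, -0.8832 + -1.5035) = (-15.5420, -2.3867)
link 3: phi[3] = 200 + -50 + 140 + 155 = 445 deg
  cos(445 deg) = 0.0872, sin(445 deg) = 0.9962
  joint[4] = (-15.5420, -2.3867) + 7.3 * (0.0872, 0.9962) = (-15.5420 + 0.6362, -2.3867 + 7.2722) = (-14.9058, 4.8855)
End effector: (-14.9058, 4.8855)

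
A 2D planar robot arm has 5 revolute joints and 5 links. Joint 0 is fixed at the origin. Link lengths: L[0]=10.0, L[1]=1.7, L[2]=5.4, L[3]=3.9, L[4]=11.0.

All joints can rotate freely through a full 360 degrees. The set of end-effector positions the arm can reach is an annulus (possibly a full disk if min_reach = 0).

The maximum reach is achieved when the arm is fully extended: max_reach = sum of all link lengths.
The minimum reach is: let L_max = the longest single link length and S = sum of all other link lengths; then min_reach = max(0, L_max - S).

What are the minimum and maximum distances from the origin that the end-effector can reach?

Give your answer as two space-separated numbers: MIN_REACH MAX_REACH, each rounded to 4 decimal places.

Link lengths: [10.0, 1.7, 5.4, 3.9, 11.0]
max_reach = 10 + 1.7 + 5.4 + 3.9 + 11 = 32
L_max = max([10.0, 1.7, 5.4, 3.9, 11.0]) = 11
S (sum of others) = 32 - 11 = 21
min_reach = max(0, 11 - 21) = max(0, -10) = 0

Answer: 0.0000 32.0000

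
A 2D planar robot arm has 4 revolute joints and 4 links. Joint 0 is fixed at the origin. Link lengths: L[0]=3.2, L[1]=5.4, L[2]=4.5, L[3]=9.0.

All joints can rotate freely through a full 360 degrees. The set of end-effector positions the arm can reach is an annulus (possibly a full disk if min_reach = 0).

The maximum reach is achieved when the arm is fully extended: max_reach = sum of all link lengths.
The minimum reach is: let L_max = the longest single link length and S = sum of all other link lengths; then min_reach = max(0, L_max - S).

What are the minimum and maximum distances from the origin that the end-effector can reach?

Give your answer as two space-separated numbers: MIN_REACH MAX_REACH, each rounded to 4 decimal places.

Answer: 0.0000 22.1000

Derivation:
Link lengths: [3.2, 5.4, 4.5, 9.0]
max_reach = 3.2 + 5.4 + 4.5 + 9 = 22.1
L_max = max([3.2, 5.4, 4.5, 9.0]) = 9
S (sum of others) = 22.1 - 9 = 13.1
min_reach = max(0, 9 - 13.1) = max(0, -4.1) = 0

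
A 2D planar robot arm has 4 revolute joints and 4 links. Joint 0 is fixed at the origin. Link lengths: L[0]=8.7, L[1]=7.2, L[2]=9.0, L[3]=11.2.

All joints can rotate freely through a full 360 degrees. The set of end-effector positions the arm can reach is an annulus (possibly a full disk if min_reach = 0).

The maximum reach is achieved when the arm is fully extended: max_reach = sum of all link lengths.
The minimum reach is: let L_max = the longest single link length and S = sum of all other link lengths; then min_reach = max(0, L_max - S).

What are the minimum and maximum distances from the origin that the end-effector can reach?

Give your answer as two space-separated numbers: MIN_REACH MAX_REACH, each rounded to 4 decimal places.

Answer: 0.0000 36.1000

Derivation:
Link lengths: [8.7, 7.2, 9.0, 11.2]
max_reach = 8.7 + 7.2 + 9 + 11.2 = 36.1
L_max = max([8.7, 7.2, 9.0, 11.2]) = 11.2
S (sum of others) = 36.1 - 11.2 = 24.9
min_reach = max(0, 11.2 - 24.9) = max(0, -13.7) = 0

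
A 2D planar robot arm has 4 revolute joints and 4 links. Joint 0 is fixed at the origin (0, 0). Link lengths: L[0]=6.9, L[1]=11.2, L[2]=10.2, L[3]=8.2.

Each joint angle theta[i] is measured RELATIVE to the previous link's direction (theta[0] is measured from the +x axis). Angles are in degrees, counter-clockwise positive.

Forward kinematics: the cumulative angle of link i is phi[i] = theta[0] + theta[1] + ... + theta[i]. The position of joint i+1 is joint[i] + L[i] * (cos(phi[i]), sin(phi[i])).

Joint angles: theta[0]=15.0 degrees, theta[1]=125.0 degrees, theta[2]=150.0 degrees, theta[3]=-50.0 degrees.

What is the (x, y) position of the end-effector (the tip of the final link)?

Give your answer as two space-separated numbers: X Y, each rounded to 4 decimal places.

joint[0] = (0.0000, 0.0000)  (base)
link 0: phi[0] = 15 = 15 deg
  cos(15 deg) = 0.9659, sin(15 deg) = 0.2588
  joint[1] = (0.0000, 0.0000) + 6.9 * (0.9659, 0.2588) = (0.0000 + 6.6649, 0.0000 + 1.7859) = (6.6649, 1.7859)
link 1: phi[1] = 15 + 125 = 140 deg
  cos(140 deg) = -0.7660, sin(140 deg) = 0.6428
  joint[2] = (6.6649, 1.7859) + 11.2 * (-0.7660, 0.6428) = (6.6649 + -8.5797, 1.7859 + 7.1992) = (-1.9148, 8.9851)
link 2: phi[2] = 15 + 125 + 150 = 290 deg
  cos(290 deg) = 0.3420, sin(290 deg) = -0.9397
  joint[3] = (-1.9148, 8.9851) + 10.2 * (0.3420, -0.9397) = (-1.9148 + 3.4886, 8.9851 + -9.5849) = (1.5738, -0.5998)
link 3: phi[3] = 15 + 125 + 150 + -50 = 240 deg
  cos(240 deg) = -0.5000, sin(240 deg) = -0.8660
  joint[4] = (1.5738, -0.5998) + 8.2 * (-0.5000, -0.8660) = (1.5738 + -4.1000, -0.5998 + -7.1014) = (-2.5262, -7.7012)
End effector: (-2.5262, -7.7012)

Answer: -2.5262 -7.7012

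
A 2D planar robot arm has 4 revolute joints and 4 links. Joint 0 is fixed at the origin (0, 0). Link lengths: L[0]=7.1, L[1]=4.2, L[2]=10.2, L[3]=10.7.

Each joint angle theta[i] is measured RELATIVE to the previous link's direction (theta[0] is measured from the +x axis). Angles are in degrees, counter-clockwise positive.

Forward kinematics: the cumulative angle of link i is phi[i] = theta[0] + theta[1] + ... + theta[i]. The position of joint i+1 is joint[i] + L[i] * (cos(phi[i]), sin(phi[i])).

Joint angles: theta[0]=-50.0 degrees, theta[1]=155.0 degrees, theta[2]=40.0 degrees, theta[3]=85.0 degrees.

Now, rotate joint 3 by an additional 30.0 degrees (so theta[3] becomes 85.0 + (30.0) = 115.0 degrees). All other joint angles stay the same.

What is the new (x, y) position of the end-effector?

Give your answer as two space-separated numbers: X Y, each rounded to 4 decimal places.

Answer: -6.7366 -6.0690

Derivation:
joint[0] = (0.0000, 0.0000)  (base)
link 0: phi[0] = -50 = -50 deg
  cos(-50 deg) = 0.6428, sin(-50 deg) = -0.7660
  joint[1] = (0.0000, 0.0000) + 7.1 * (0.6428, -0.7660) = (0.0000 + 4.5638, 0.0000 + -5.4389) = (4.5638, -5.4389)
link 1: phi[1] = -50 + 155 = 105 deg
  cos(105 deg) = -0.2588, sin(105 deg) = 0.9659
  joint[2] = (4.5638, -5.4389) + 4.2 * (-0.2588, 0.9659) = (4.5638 + -1.0870, -5.4389 + 4.0569) = (3.4768, -1.3820)
link 2: phi[2] = -50 + 155 + 40 = 145 deg
  cos(145 deg) = -0.8192, sin(145 deg) = 0.5736
  joint[3] = (3.4768, -1.3820) + 10.2 * (-0.8192, 0.5736) = (3.4768 + -8.3554, -1.3820 + 5.8505) = (-4.8786, 4.4685)
link 3: phi[3] = -50 + 155 + 40 + 115 = 260 deg
  cos(260 deg) = -0.1736, sin(260 deg) = -0.9848
  joint[4] = (-4.8786, 4.4685) + 10.7 * (-0.1736, -0.9848) = (-4.8786 + -1.8580, 4.4685 + -10.5374) = (-6.7366, -6.0690)
End effector: (-6.7366, -6.0690)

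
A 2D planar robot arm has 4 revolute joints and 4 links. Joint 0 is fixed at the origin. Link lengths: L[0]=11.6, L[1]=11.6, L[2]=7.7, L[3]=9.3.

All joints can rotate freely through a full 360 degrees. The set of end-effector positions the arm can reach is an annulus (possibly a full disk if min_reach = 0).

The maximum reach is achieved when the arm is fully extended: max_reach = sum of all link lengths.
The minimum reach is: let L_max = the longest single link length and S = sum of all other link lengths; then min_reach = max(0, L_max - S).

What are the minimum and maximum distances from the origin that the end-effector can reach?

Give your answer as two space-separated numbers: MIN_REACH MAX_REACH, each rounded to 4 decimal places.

Link lengths: [11.6, 11.6, 7.7, 9.3]
max_reach = 11.6 + 11.6 + 7.7 + 9.3 = 40.2
L_max = max([11.6, 11.6, 7.7, 9.3]) = 11.6
S (sum of others) = 40.2 - 11.6 = 28.6
min_reach = max(0, 11.6 - 28.6) = max(0, -17) = 0

Answer: 0.0000 40.2000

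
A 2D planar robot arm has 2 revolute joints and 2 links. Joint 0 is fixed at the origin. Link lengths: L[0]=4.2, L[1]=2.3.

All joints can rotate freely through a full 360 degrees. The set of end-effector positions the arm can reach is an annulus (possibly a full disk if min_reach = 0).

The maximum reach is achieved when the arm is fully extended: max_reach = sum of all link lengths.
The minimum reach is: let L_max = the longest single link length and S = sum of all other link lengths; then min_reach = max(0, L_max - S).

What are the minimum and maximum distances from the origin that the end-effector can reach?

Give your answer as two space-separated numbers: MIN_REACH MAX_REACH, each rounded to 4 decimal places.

Answer: 1.9000 6.5000

Derivation:
Link lengths: [4.2, 2.3]
max_reach = 4.2 + 2.3 = 6.5
L_max = max([4.2, 2.3]) = 4.2
S (sum of others) = 6.5 - 4.2 = 2.3
min_reach = max(0, 4.2 - 2.3) = max(0, 1.9) = 1.9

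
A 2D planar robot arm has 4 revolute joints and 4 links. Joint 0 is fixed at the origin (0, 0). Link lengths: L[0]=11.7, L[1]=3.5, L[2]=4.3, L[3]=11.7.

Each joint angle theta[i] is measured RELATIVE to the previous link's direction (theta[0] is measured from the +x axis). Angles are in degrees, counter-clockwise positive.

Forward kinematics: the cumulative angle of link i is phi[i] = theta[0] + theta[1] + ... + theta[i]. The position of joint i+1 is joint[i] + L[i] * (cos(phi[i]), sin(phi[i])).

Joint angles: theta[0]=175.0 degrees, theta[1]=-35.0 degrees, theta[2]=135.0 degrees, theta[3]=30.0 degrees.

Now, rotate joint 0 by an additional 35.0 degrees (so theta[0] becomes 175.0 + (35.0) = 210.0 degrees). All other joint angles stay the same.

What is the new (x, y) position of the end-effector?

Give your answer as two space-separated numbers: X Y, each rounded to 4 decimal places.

joint[0] = (0.0000, 0.0000)  (base)
link 0: phi[0] = 210 = 210 deg
  cos(210 deg) = -0.8660, sin(210 deg) = -0.5000
  joint[1] = (0.0000, 0.0000) + 11.7 * (-0.8660, -0.5000) = (0.0000 + -10.1325, 0.0000 + -5.8500) = (-10.1325, -5.8500)
link 1: phi[1] = 210 + -35 = 175 deg
  cos(175 deg) = -0.9962, sin(175 deg) = 0.0872
  joint[2] = (-10.1325, -5.8500) + 3.5 * (-0.9962, 0.0872) = (-10.1325 + -3.4867, -5.8500 + 0.3050) = (-13.6192, -5.5450)
link 2: phi[2] = 210 + -35 + 135 = 310 deg
  cos(310 deg) = 0.6428, sin(310 deg) = -0.7660
  joint[3] = (-13.6192, -5.5450) + 4.3 * (0.6428, -0.7660) = (-13.6192 + 2.7640, -5.5450 + -3.2940) = (-10.8552, -8.8389)
link 3: phi[3] = 210 + -35 + 135 + 30 = 340 deg
  cos(340 deg) = 0.9397, sin(340 deg) = -0.3420
  joint[4] = (-10.8552, -8.8389) + 11.7 * (0.9397, -0.3420) = (-10.8552 + 10.9944, -8.8389 + -4.0016) = (0.1392, -12.8406)
End effector: (0.1392, -12.8406)

Answer: 0.1392 -12.8406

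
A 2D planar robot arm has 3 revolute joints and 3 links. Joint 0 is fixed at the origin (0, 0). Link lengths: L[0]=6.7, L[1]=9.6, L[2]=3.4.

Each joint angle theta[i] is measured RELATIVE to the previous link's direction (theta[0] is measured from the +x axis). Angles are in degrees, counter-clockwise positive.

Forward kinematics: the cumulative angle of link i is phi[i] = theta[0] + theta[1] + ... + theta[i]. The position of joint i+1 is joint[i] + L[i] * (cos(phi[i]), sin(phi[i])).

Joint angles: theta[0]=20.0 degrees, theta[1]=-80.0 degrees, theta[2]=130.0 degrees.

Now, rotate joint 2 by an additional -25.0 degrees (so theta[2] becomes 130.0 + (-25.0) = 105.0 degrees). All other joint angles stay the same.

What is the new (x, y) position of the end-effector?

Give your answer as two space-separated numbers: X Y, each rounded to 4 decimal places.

Answer: 13.5001 -3.6181

Derivation:
joint[0] = (0.0000, 0.0000)  (base)
link 0: phi[0] = 20 = 20 deg
  cos(20 deg) = 0.9397, sin(20 deg) = 0.3420
  joint[1] = (0.0000, 0.0000) + 6.7 * (0.9397, 0.3420) = (0.0000 + 6.2959, 0.0000 + 2.2915) = (6.2959, 2.2915)
link 1: phi[1] = 20 + -80 = -60 deg
  cos(-60 deg) = 0.5000, sin(-60 deg) = -0.8660
  joint[2] = (6.2959, 2.2915) + 9.6 * (0.5000, -0.8660) = (6.2959 + 4.8000, 2.2915 + -8.3138) = (11.0959, -6.0223)
link 2: phi[2] = 20 + -80 + 105 = 45 deg
  cos(45 deg) = 0.7071, sin(45 deg) = 0.7071
  joint[3] = (11.0959, -6.0223) + 3.4 * (0.7071, 0.7071) = (11.0959 + 2.4042, -6.0223 + 2.4042) = (13.5001, -3.6181)
End effector: (13.5001, -3.6181)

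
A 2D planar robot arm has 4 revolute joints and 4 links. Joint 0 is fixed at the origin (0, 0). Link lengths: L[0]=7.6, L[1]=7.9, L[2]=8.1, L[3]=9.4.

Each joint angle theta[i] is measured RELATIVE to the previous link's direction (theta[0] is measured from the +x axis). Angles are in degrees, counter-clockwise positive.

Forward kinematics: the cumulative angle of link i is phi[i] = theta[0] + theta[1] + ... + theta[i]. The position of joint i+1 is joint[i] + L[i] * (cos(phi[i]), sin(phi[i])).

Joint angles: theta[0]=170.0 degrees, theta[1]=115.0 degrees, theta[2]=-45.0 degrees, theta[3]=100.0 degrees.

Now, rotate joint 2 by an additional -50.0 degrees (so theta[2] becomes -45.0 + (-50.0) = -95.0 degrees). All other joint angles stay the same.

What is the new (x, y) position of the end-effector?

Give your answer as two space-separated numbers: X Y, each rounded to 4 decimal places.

joint[0] = (0.0000, 0.0000)  (base)
link 0: phi[0] = 170 = 170 deg
  cos(170 deg) = -0.9848, sin(170 deg) = 0.1736
  joint[1] = (0.0000, 0.0000) + 7.6 * (-0.9848, 0.1736) = (0.0000 + -7.4845, 0.0000 + 1.3197) = (-7.4845, 1.3197)
link 1: phi[1] = 170 + 115 = 285 deg
  cos(285 deg) = 0.2588, sin(285 deg) = -0.9659
  joint[2] = (-7.4845, 1.3197) + 7.9 * (0.2588, -0.9659) = (-7.4845 + 2.0447, 1.3197 + -7.6308) = (-5.4399, -6.3111)
link 2: phi[2] = 170 + 115 + -95 = 190 deg
  cos(190 deg) = -0.9848, sin(190 deg) = -0.1736
  joint[3] = (-5.4399, -6.3111) + 8.1 * (-0.9848, -0.1736) = (-5.4399 + -7.9769, -6.3111 + -1.4066) = (-13.4168, -7.7176)
link 3: phi[3] = 170 + 115 + -95 + 100 = 290 deg
  cos(290 deg) = 0.3420, sin(290 deg) = -0.9397
  joint[4] = (-13.4168, -7.7176) + 9.4 * (0.3420, -0.9397) = (-13.4168 + 3.2150, -7.7176 + -8.8331) = (-10.2018, -16.5507)
End effector: (-10.2018, -16.5507)

Answer: -10.2018 -16.5507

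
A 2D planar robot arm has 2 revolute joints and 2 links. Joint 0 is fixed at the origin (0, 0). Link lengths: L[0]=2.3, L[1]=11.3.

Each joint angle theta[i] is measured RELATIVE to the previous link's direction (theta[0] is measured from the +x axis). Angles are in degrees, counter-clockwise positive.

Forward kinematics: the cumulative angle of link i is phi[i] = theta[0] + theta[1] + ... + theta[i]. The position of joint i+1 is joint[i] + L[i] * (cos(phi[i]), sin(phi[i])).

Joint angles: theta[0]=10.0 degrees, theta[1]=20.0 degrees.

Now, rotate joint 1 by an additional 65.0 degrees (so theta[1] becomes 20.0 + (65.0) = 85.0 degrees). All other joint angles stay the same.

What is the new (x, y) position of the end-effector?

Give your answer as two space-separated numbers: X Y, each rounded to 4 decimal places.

Answer: 1.2802 11.6564

Derivation:
joint[0] = (0.0000, 0.0000)  (base)
link 0: phi[0] = 10 = 10 deg
  cos(10 deg) = 0.9848, sin(10 deg) = 0.1736
  joint[1] = (0.0000, 0.0000) + 2.3 * (0.9848, 0.1736) = (0.0000 + 2.2651, 0.0000 + 0.3994) = (2.2651, 0.3994)
link 1: phi[1] = 10 + 85 = 95 deg
  cos(95 deg) = -0.0872, sin(95 deg) = 0.9962
  joint[2] = (2.2651, 0.3994) + 11.3 * (-0.0872, 0.9962) = (2.2651 + -0.9849, 0.3994 + 11.2570) = (1.2802, 11.6564)
End effector: (1.2802, 11.6564)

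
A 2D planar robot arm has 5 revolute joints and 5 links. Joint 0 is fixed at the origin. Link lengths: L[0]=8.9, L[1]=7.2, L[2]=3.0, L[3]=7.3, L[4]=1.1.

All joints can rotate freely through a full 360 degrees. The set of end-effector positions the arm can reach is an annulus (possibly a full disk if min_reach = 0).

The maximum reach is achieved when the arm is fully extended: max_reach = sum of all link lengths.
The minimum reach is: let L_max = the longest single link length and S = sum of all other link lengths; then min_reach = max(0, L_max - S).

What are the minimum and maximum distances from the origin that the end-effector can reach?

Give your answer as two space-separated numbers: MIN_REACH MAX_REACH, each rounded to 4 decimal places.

Answer: 0.0000 27.5000

Derivation:
Link lengths: [8.9, 7.2, 3.0, 7.3, 1.1]
max_reach = 8.9 + 7.2 + 3 + 7.3 + 1.1 = 27.5
L_max = max([8.9, 7.2, 3.0, 7.3, 1.1]) = 8.9
S (sum of others) = 27.5 - 8.9 = 18.6
min_reach = max(0, 8.9 - 18.6) = max(0, -9.7) = 0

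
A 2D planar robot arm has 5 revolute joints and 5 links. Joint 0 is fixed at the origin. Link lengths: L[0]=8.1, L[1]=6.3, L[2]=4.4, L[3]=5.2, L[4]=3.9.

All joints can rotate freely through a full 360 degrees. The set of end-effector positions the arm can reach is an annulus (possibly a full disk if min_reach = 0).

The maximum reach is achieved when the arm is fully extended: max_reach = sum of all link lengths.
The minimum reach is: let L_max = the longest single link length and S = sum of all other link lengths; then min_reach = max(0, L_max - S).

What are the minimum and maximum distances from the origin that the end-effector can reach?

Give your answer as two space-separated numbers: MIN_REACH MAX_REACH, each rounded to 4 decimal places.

Link lengths: [8.1, 6.3, 4.4, 5.2, 3.9]
max_reach = 8.1 + 6.3 + 4.4 + 5.2 + 3.9 = 27.9
L_max = max([8.1, 6.3, 4.4, 5.2, 3.9]) = 8.1
S (sum of others) = 27.9 - 8.1 = 19.8
min_reach = max(0, 8.1 - 19.8) = max(0, -11.7) = 0

Answer: 0.0000 27.9000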